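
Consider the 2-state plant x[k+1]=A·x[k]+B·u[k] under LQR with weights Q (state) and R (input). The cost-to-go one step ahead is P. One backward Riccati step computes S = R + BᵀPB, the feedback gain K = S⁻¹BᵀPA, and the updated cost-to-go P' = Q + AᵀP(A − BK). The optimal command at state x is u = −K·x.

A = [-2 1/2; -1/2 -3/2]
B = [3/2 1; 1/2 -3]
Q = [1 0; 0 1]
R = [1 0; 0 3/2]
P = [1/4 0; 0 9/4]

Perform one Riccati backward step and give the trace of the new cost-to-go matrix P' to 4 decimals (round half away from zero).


3.0364

BᵀP = [0.3750 1.1250; 0.2500 -6.7500]
S = R + BᵀPB = [1 0; 0 3/2] + [1.1250 -3.0000; -3.0000 20.5000] = [2.1250 -3.0000; -3.0000 22.0000]
BᵀPA = [-1.3125 -1.5000; 2.8750 10.2500]
K = S⁻¹·BᵀPA = [-0.5364 -0.0596; 0.0575 0.4578]
A−BK = [-1.2529 0.1316; -0.0592 -0.0969]
AᵀP(A−BK) = [0.6930 0.0431; 0.0431 0.3433]
P' = Q + AᵀP(A−BK) = [1.6930 0.0431; 0.0431 1.3433]
tr(P') = 3.0364


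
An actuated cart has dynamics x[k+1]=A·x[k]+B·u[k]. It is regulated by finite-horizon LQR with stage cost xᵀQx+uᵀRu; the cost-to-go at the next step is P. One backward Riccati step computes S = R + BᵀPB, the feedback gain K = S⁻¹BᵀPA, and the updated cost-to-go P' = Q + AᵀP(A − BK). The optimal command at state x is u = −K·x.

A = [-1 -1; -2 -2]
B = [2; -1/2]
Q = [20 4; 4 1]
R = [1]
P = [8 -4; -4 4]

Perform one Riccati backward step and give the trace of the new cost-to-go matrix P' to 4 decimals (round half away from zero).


BᵀP = [18.0000 -10.0000]
S = R + BᵀPB = [1] + [41.0000] = [42.0000]
BᵀPA = [2.0000 2.0000]
K = S⁻¹·BᵀPA = [0.0476 0.0476]
A−BK = [-1.0952 -1.0952; -1.9762 -1.9762]
AᵀP(A−BK) = [7.9048 7.9048; 7.9048 7.9048]
P' = Q + AᵀP(A−BK) = [27.9048 11.9048; 11.9048 8.9048]
tr(P') = 36.8095

36.8095


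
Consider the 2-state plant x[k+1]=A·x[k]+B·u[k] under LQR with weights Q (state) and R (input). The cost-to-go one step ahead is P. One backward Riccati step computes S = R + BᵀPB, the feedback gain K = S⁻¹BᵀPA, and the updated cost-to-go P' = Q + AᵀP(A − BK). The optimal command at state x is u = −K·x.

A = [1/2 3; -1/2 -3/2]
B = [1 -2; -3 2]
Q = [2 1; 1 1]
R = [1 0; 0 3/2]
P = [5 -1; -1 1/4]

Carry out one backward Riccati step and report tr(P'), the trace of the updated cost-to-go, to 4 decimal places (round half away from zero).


BᵀP = [8.0000 -1.7500; -12.0000 2.5000]
S = R + BᵀPB = [1 0; 0 3/2] + [13.2500 -19.5000; -19.5000 29.0000] = [14.2500 -19.5000; -19.5000 30.5000]
BᵀPA = [4.8750 26.6250; -7.2500 -39.7500]
K = S⁻¹·BᵀPA = [0.1345 0.6793; -0.1517 -0.8690]
A−BK = [0.0621 0.5828; 0.2069 2.2759]
AᵀP(A−BK) = [0.0569 0.3259; 0.3259 1.9345]
P' = Q + AᵀP(A−BK) = [2.0569 1.3259; 1.3259 2.9345]
tr(P') = 4.9914

4.9914


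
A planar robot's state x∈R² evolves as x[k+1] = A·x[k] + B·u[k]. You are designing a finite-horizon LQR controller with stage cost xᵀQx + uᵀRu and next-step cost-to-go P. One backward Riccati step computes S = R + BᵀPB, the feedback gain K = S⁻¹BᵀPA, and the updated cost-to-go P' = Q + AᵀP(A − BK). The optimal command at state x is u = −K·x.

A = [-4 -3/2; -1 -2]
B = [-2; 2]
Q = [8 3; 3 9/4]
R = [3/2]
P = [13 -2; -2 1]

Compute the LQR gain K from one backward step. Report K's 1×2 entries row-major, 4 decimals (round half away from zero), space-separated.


1.5510 0.4490

BᵀP = [-30.0000 6.0000]
S = R + BᵀPB = [3/2] + [72.0000] = [73.5000]
BᵀPA = [114.0000 33.0000]
K = S⁻¹·BᵀPA = [1.5510 0.4490]
A−BK = [-0.8980 -0.6020; -4.1020 -2.8980]
AᵀP(A−BK) = [16.1837 9.8163; 9.8163 6.4337]
P' = Q + AᵀP(A−BK) = [24.1837 12.8163; 12.8163 8.6837]
tr(P') = 32.8673


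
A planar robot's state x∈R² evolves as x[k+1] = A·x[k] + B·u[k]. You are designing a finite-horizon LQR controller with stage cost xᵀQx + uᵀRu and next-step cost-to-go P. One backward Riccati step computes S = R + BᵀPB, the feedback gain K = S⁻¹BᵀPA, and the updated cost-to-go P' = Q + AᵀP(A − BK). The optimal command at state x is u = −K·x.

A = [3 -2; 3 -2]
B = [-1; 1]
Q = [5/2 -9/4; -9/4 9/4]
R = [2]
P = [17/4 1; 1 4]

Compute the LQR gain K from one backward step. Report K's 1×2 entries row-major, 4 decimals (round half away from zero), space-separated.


-0.0909 0.0606

BᵀP = [-3.2500 3.0000]
S = R + BᵀPB = [2] + [6.2500] = [8.2500]
BᵀPA = [-0.7500 0.5000]
K = S⁻¹·BᵀPA = [-0.0909 0.0606]
A−BK = [2.9091 -1.9394; 3.0909 -2.0606]
AᵀP(A−BK) = [92.1818 -61.4545; -61.4545 40.9697]
P' = Q + AᵀP(A−BK) = [94.6818 -63.7045; -63.7045 43.2197]
tr(P') = 137.9015


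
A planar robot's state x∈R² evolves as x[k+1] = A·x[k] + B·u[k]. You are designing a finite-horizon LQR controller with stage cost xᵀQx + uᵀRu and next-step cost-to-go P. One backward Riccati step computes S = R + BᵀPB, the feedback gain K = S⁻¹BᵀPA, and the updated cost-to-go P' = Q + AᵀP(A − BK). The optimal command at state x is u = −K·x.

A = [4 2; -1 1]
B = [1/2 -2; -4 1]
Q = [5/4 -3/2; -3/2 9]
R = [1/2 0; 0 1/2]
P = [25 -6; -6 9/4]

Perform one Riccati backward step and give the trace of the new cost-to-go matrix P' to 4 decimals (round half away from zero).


13.0817

BᵀP = [36.5000 -12.0000; -56.0000 14.2500]
S = R + BᵀPB = [1/2 0; 0 1/2] + [66.2500 -85.0000; -85.0000 126.2500] = [66.7500 -85.0000; -85.0000 126.7500]
BᵀPA = [158.0000 61.0000; -238.2500 -97.7500]
K = S⁻¹·BᵀPA = [-0.1819 -0.4670; -2.0017 -1.0844]
A−BK = [0.0876 0.0647; 0.2741 0.2164]
AᵀP(A−BK) = [2.0926 1.1828; 1.1828 0.7390]
P' = Q + AᵀP(A−BK) = [3.3426 -0.3172; -0.3172 9.7390]
tr(P') = 13.0817


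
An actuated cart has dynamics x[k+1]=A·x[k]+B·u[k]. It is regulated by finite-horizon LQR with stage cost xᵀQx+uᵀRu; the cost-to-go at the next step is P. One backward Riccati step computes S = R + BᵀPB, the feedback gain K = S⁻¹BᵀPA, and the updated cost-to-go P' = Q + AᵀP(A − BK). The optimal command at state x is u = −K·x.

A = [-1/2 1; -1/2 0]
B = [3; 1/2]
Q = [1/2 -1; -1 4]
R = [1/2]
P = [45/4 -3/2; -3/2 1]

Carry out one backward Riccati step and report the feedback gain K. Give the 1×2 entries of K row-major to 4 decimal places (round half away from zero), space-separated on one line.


BᵀP = [33.0000 -4.0000]
S = R + BᵀPB = [1/2] + [97.0000] = [97.5000]
BᵀPA = [-14.5000 33.0000]
K = S⁻¹·BᵀPA = [-0.1487 0.3385]
A−BK = [-0.0538 -0.0154; -0.4256 -0.1692]
AᵀP(A−BK) = [0.1561 0.0327; 0.0327 0.0808]
P' = Q + AᵀP(A−BK) = [0.6561 -0.9673; -0.9673 4.0808]
tr(P') = 4.7369

-0.1487 0.3385


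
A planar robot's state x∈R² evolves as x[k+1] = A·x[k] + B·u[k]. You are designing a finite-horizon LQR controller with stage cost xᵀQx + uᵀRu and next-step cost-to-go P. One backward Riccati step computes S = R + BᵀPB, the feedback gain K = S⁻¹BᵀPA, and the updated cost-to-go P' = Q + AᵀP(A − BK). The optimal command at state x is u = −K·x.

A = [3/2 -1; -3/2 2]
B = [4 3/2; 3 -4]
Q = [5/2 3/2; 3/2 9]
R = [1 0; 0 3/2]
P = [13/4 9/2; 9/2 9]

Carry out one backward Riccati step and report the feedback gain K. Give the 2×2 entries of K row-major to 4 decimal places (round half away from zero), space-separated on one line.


BᵀP = [26.5000 45.0000; -13.1250 -29.2500]
S = R + BᵀPB = [1 0; 0 3/2] + [241.0000 -140.2500; -140.2500 97.3125] = [242.0000 -140.2500; -140.2500 98.8125]
BᵀPA = [-27.7500 63.5000; 24.1875 -45.3750]
K = S⁻¹·BᵀPA = [0.1533 -0.0210; 0.4623 -0.4891]
A−BK = [0.1934 -0.1823; -0.1105 0.1069]
AᵀP(A−BK) = [0.3832 -0.3796; -0.3796 0.3947]
P' = Q + AᵀP(A−BK) = [2.8832 1.1204; 1.1204 9.3947]
tr(P') = 12.2779

0.1533 -0.0210 0.4623 -0.4891


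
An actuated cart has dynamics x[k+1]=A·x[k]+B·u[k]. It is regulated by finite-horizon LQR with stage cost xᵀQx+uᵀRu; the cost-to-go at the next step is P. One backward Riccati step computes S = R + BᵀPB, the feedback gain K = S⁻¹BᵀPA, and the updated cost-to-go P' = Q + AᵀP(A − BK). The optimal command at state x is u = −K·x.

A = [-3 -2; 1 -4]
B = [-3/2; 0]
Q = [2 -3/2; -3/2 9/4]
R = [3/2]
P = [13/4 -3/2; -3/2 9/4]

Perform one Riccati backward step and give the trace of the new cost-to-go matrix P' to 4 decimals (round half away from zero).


BᵀP = [-4.8750 2.2500]
S = R + BᵀPB = [3/2] + [7.3125] = [8.8125]
BᵀPA = [16.8750 0.7500]
K = S⁻¹·BᵀPA = [1.9149 0.0851]
A−BK = [-0.1277 -1.8723; 1.0000 -4.0000]
AᵀP(A−BK) = [8.1862 -5.9362; -5.9362 24.9362]
P' = Q + AᵀP(A−BK) = [10.1862 -7.4362; -7.4362 27.1862]
tr(P') = 37.3723

37.3723


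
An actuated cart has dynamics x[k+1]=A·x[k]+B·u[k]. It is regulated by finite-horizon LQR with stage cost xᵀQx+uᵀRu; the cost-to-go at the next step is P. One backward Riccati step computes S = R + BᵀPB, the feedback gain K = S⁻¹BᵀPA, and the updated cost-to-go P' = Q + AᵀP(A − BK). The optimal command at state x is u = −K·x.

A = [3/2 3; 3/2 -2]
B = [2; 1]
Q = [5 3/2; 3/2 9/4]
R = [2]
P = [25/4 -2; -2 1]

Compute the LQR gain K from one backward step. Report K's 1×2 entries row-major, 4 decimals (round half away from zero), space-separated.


0.5625 1.8750

BᵀP = [10.5000 -3.0000]
S = R + BᵀPB = [2] + [18.0000] = [20.0000]
BᵀPA = [11.2500 37.5000]
K = S⁻¹·BᵀPA = [0.5625 1.8750]
A−BK = [0.3750 -0.7500; 0.9375 -3.8750]
AᵀP(A−BK) = [0.9844 1.0313; 1.0313 13.9375]
P' = Q + AᵀP(A−BK) = [5.9844 2.5313; 2.5313 16.1875]
tr(P') = 22.1719


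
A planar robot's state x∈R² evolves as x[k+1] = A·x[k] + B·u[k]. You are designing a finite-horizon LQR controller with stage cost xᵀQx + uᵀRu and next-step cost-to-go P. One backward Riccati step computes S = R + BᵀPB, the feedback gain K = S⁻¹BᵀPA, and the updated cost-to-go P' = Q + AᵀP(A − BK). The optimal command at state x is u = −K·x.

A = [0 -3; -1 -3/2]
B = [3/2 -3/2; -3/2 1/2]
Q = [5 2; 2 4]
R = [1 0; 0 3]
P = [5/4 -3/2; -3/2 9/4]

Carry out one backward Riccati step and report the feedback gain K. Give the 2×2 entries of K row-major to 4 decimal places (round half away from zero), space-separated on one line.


BᵀP = [4.1250 -5.6250; -2.6250 3.3750]
S = R + BᵀPB = [1 0; 0 3] + [14.6250 -9.0000; -9.0000 5.6250] = [15.6250 -9.0000; -9.0000 8.6250]
BᵀPA = [5.6250 -3.9375; -3.3750 2.8125]
K = S⁻¹·BᵀPA = [0.3374 -0.1609; -0.0392 0.1582]
A−BK = [-0.5650 -2.5214; -0.4743 -1.8204]
AᵀP(A−BK) = [0.2197 0.3139; 0.3139 1.7341]
P' = Q + AᵀP(A−BK) = [5.2197 2.3139; 2.3139 5.7341]
tr(P') = 10.9538

0.3374 -0.1609 -0.0392 0.1582


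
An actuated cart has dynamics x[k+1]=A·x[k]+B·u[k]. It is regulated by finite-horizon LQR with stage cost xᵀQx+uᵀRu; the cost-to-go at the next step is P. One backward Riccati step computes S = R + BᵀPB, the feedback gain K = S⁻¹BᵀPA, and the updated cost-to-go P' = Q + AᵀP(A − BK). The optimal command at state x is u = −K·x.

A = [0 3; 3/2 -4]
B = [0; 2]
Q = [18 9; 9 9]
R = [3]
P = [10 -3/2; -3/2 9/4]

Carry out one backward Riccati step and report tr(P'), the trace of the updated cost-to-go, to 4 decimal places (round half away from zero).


129.5156

BᵀP = [-3.0000 4.5000]
S = R + BᵀPB = [3] + [9.0000] = [12.0000]
BᵀPA = [6.7500 -27.0000]
K = S⁻¹·BᵀPA = [0.5625 -2.2500]
A−BK = [0.0000 3.0000; 0.3750 0.5000]
AᵀP(A−BK) = [1.2656 -5.0625; -5.0625 101.2500]
P' = Q + AᵀP(A−BK) = [19.2656 3.9375; 3.9375 110.2500]
tr(P') = 129.5156


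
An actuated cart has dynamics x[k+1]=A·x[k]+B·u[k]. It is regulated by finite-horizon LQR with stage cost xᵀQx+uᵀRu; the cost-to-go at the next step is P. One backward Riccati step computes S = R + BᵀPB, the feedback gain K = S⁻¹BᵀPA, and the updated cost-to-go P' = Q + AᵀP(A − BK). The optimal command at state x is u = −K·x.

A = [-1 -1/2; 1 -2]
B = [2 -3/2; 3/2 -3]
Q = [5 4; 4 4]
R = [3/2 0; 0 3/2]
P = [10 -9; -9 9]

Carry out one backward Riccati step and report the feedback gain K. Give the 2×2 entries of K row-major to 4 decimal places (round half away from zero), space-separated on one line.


-0.9793 0.3446 -0.9095 0.8212

BᵀP = [6.5000 -4.5000; 12.0000 -13.5000]
S = R + BᵀPB = [3/2 0; 0 3/2] + [6.2500 3.7500; 3.7500 22.5000] = [7.7500 3.7500; 3.7500 24.0000]
BᵀPA = [-11.0000 5.7500; -25.5000 21.0000]
K = S⁻¹·BᵀPA = [-0.9793 0.3446; -0.9095 0.8212]
A−BK = [-0.4057 0.0425; -0.2595 -0.0534]
AᵀP(A−BK) = [3.0360 -1.7699; -1.7699 1.2743]
P' = Q + AᵀP(A−BK) = [8.0360 2.2301; 2.2301 5.2743]
tr(P') = 13.3103


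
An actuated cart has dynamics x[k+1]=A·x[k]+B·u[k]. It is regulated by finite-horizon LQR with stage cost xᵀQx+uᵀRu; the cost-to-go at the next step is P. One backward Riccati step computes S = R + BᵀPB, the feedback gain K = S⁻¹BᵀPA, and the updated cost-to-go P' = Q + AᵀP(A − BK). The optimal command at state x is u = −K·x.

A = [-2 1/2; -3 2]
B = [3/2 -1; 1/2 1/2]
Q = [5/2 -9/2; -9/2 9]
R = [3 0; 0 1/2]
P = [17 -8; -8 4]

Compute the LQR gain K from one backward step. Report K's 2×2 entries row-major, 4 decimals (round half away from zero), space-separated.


BᵀP = [21.5000 -10.0000; -21.0000 10.0000]
S = R + BᵀPB = [3 0; 0 1/2] + [27.2500 -26.5000; -26.5000 26.0000] = [30.2500 -26.5000; -26.5000 26.5000]
BᵀPA = [-13.0000 -9.2500; 12.0000 9.5000]
K = S⁻¹·BᵀPA = [-0.2667 0.0667; 0.1862 0.4252]
A−BK = [-1.4138 0.8252; -2.9597 1.7541]
AᵀP(A−BK) = [2.2994 -1.2352; -1.2352 0.8277]
P' = Q + AᵀP(A−BK) = [4.7994 -5.7352; -5.7352 9.8277]
tr(P') = 14.6270

-0.2667 0.0667 0.1862 0.4252


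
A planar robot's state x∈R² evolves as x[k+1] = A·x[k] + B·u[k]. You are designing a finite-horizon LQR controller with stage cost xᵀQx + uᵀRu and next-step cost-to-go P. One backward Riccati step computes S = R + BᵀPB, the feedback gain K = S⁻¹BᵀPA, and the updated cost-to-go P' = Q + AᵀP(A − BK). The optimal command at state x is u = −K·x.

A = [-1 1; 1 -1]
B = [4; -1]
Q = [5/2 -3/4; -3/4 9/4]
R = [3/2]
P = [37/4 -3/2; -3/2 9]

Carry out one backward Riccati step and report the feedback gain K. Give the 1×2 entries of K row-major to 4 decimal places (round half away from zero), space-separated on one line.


BᵀP = [38.5000 -15.0000]
S = R + BᵀPB = [3/2] + [169.0000] = [170.5000]
BᵀPA = [-53.5000 53.5000]
K = S⁻¹·BᵀPA = [-0.3138 0.3138]
A−BK = [0.2551 -0.2551; 0.6862 -0.6862]
AᵀP(A−BK) = [4.4626 -4.4626; -4.4626 4.4626]
P' = Q + AᵀP(A−BK) = [6.9626 -5.2126; -5.2126 6.7126]
tr(P') = 13.6752

-0.3138 0.3138


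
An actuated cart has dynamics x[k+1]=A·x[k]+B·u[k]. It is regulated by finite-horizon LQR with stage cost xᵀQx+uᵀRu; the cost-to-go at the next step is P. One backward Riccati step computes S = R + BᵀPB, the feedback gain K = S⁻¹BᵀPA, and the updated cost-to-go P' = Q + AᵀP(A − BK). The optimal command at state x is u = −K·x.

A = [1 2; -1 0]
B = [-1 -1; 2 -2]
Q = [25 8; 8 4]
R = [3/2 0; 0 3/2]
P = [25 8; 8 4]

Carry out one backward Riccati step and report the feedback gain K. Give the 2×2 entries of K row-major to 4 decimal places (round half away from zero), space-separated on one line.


BᵀP = [-9.0000 0.0000; -41.0000 -16.0000]
S = R + BᵀPB = [3/2 0; 0 3/2] + [9.0000 9.0000; 9.0000 73.0000] = [10.5000 9.0000; 9.0000 74.5000]
BᵀPA = [-9.0000 -18.0000; -25.0000 -82.0000]
K = S⁻¹·BᵀPA = [-0.6353 -0.8599; -0.2588 -0.9968]
A−BK = [0.1059 0.1433; -0.2471 -0.2738]
AᵀP(A−BK) = [0.8118 1.3412; 1.3412 2.7850]
P' = Q + AᵀP(A−BK) = [25.8118 9.3412; 9.3412 6.7850]
tr(P') = 32.5968

-0.6353 -0.8599 -0.2588 -0.9968


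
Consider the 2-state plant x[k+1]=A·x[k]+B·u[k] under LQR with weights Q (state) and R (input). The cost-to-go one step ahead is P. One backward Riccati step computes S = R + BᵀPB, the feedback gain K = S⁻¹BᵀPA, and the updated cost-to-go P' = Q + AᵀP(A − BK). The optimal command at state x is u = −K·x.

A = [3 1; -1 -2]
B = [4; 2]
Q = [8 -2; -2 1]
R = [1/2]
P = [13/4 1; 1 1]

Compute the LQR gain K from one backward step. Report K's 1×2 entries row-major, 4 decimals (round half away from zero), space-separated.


BᵀP = [15.0000 6.0000]
S = R + BᵀPB = [1/2] + [72.0000] = [72.5000]
BᵀPA = [39.0000 3.0000]
K = S⁻¹·BᵀPA = [0.5379 0.0414]
A−BK = [0.8483 0.8345; -2.0759 -2.0828]
AᵀP(A−BK) = [3.2707 3.1362; 3.1362 3.1259]
P' = Q + AᵀP(A−BK) = [11.2707 1.1362; 1.1362 4.1259]
tr(P') = 15.3966

0.5379 0.0414


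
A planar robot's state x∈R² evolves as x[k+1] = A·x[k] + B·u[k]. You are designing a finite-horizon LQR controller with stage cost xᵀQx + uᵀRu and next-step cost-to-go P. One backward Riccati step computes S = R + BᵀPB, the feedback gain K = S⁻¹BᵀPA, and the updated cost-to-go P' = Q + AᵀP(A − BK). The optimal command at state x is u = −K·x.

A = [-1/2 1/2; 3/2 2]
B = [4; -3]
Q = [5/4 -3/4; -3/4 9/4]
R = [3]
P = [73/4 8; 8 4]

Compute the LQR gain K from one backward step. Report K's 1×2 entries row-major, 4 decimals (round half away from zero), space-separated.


0.0396 0.4640

BᵀP = [49.0000 20.0000]
S = R + BᵀPB = [3] + [136.0000] = [139.0000]
BᵀPA = [5.5000 64.5000]
K = S⁻¹·BᵀPA = [0.0396 0.4640]
A−BK = [-0.6583 -1.3561; 1.6187 3.3921]
AᵀP(A−BK) = [1.3449 2.8853; 2.8853 6.6326]
P' = Q + AᵀP(A−BK) = [2.5949 2.1353; 2.1353 8.8826]
tr(P') = 11.4775


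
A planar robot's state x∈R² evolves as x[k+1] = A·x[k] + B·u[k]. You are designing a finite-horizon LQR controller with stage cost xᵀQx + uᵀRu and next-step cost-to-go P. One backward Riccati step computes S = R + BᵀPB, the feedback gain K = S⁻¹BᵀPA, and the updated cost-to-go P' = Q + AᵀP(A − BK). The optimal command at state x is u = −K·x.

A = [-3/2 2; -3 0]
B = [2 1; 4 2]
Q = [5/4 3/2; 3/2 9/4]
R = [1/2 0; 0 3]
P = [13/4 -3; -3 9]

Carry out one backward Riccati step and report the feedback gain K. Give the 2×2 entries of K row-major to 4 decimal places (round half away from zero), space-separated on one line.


BᵀP = [-5.5000 30.0000; -2.7500 15.0000]
S = R + BᵀPB = [1/2 0; 0 3] + [109.0000 54.5000; 54.5000 27.2500] = [109.5000 54.5000; 54.5000 30.2500]
BᵀPA = [-81.7500 -11.0000; -40.8750 -5.5000]
K = S⁻¹·BᵀPA = [-0.7168 -0.0965; -0.0597 -0.0080]
A−BK = [-0.0066 2.2009; -0.0132 0.4019]
AᵀP(A−BK) = [0.2688 0.0362; 0.0362 11.8948]
P' = Q + AᵀP(A−BK) = [1.5188 1.5362; 1.5362 14.1448]
tr(P') = 15.6636

-0.7168 -0.0965 -0.0597 -0.0080


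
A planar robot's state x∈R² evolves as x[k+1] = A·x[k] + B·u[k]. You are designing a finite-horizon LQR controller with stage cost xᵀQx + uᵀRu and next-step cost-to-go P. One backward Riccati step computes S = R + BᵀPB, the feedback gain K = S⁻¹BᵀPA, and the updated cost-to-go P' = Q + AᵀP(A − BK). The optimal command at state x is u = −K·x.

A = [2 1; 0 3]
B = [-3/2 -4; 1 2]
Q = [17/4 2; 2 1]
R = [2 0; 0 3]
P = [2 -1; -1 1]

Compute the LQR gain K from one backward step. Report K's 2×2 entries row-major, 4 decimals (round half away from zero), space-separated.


-0.1465 0.1795 -0.3077 0.0769

BᵀP = [-4.0000 2.5000; -10.0000 6.0000]
S = R + BᵀPB = [2 0; 0 3] + [8.5000 21.0000; 21.0000 52.0000] = [10.5000 21.0000; 21.0000 55.0000]
BᵀPA = [-8.0000 3.5000; -20.0000 8.0000]
K = S⁻¹·BᵀPA = [-0.1465 0.1795; -0.3077 0.0769]
A−BK = [0.5495 1.5769; 0.7619 2.6667]
AᵀP(A−BK) = [0.6740 0.9744; 0.9744 3.7564]
P' = Q + AᵀP(A−BK) = [4.9240 2.9744; 2.9744 4.7564]
tr(P') = 9.6804


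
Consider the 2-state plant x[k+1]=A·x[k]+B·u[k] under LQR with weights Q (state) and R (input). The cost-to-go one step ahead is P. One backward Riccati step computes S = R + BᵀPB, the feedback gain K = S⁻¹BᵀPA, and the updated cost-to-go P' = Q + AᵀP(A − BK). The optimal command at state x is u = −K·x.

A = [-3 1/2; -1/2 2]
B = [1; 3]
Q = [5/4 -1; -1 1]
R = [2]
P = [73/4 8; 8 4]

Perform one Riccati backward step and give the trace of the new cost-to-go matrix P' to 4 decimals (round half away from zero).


BᵀP = [42.2500 20.0000]
S = R + BᵀPB = [2] + [102.2500] = [104.2500]
BᵀPA = [-136.7500 61.1250]
K = S⁻¹·BᵀPA = [-1.3118 0.5863]
A−BK = [-1.6882 -0.0863; 3.4353 0.2410]
AᵀP(A−BK) = [9.8681 -1.1942; -1.1942 0.7230]
P' = Q + AᵀP(A−BK) = [11.1181 -2.1942; -2.1942 1.7230]
tr(P') = 12.8411

12.8411


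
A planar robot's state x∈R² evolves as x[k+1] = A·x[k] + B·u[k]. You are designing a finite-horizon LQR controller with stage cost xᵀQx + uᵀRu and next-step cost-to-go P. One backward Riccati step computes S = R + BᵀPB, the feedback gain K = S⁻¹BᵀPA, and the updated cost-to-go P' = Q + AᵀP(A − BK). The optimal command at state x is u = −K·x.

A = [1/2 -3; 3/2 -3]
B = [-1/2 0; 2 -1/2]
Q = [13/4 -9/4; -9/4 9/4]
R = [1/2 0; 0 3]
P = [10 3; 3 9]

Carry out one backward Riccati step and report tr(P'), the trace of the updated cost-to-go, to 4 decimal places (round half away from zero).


147.0089

BᵀP = [1.0000 16.5000; -1.5000 -4.5000]
S = R + BᵀPB = [1/2 0; 0 3] + [32.5000 -8.2500; -8.2500 2.2500] = [33.0000 -8.2500; -8.2500 5.2500]
BᵀPA = [25.2500 -52.5000; -7.5000 18.0000]
K = S⁻¹·BᵀPA = [0.6720 -1.2086; -0.3725 1.5294]
A−BK = [0.8360 -3.6043; -0.0303 0.1818]
AᵀP(A−BK) = [7.4875 -31.5134; -31.5134 134.0214]
P' = Q + AᵀP(A−BK) = [10.7375 -33.7634; -33.7634 136.2714]
tr(P') = 147.0089


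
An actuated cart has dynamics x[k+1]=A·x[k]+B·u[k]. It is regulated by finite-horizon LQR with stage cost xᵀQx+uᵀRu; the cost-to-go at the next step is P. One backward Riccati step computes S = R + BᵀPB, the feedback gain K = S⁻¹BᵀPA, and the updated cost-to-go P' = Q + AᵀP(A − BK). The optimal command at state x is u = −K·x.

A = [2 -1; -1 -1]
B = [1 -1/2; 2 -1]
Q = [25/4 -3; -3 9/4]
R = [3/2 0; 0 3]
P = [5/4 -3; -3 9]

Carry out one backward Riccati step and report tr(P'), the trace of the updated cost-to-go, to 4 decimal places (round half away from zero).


BᵀP = [-4.7500 15.0000; 2.3750 -7.5000]
S = R + BᵀPB = [3/2 0; 0 3] + [25.2500 -12.6250; -12.6250 6.3125] = [26.7500 -12.6250; -12.6250 9.3125]
BᵀPA = [-24.5000 -10.2500; 12.2500 5.1250]
K = S⁻¹·BᵀPA = [-0.8192 -0.3427; 0.2048 0.0857]
A−BK = [2.9216 -0.6144; 0.8433 -0.2288]
AᵀP(A−BK) = [3.4201 0.0533; 0.0533 0.2978]
P' = Q + AᵀP(A−BK) = [9.6701 -2.9467; -2.9467 2.5478]
tr(P') = 12.2179

12.2179


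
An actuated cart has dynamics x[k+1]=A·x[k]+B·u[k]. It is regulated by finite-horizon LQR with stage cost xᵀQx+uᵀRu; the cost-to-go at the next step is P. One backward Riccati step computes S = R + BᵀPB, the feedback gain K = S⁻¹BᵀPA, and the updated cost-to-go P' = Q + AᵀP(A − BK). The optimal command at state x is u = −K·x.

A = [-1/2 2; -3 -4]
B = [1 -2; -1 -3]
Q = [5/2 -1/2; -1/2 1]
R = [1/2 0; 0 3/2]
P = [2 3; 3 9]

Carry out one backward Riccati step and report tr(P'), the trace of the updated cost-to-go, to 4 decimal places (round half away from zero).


BᵀP = [-1.0000 -6.0000; -13.0000 -33.0000]
S = R + BᵀPB = [1/2 0; 0 3/2] + [5.0000 20.0000; 20.0000 125.0000] = [5.5000 20.0000; 20.0000 126.5000]
BᵀPA = [18.5000 22.0000; 105.5000 106.0000]
K = S⁻¹·BᵀPA = [0.7785 2.2418; 0.7109 0.4835]
A−BK = [0.1433 0.7253; -0.0888 -0.3077]
AᵀP(A−BK) = [1.0968 1.5165; 1.5165 3.4286]
P' = Q + AᵀP(A−BK) = [3.5968 1.0165; 1.0165 4.4286]
tr(P') = 8.0254

8.0254


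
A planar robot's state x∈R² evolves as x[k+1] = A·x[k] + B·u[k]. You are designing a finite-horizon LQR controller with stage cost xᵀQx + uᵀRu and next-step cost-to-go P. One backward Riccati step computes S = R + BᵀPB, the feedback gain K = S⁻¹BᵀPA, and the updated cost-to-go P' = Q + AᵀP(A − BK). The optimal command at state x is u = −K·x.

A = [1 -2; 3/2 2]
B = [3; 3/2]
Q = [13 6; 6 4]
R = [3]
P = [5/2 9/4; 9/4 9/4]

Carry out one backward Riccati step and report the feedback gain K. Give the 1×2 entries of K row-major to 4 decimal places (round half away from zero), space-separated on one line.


0.5129 -0.0295

BᵀP = [10.8750 10.1250]
S = R + BᵀPB = [3] + [47.8125] = [50.8125]
BᵀPA = [26.0625 -1.5000]
K = S⁻¹·BᵀPA = [0.5129 -0.0295]
A−BK = [-0.5387 -1.9114; 0.7306 2.0443]
AᵀP(A−BK) = [0.9446 0.2694; 0.2694 0.9557]
P' = Q + AᵀP(A−BK) = [13.9446 6.2694; 6.2694 4.9557]
tr(P') = 18.9004


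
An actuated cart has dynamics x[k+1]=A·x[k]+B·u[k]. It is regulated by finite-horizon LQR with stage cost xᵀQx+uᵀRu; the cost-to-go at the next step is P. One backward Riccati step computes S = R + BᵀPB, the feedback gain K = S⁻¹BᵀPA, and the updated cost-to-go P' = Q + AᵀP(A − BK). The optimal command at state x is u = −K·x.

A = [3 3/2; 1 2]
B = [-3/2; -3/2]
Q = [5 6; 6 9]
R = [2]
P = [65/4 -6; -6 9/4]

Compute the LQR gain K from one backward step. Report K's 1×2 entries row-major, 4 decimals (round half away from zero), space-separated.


-2.4361 -0.7105

BᵀP = [-15.3750 5.6250]
S = R + BᵀPB = [2] + [14.6250] = [16.6250]
BᵀPA = [-40.5000 -11.8125]
K = S⁻¹·BᵀPA = [-2.4361 -0.7105]
A−BK = [-0.6541 0.4342; -2.6541 0.9342]
AᵀP(A−BK) = [13.8383 3.8487; 3.8487 1.1694]
P' = Q + AᵀP(A−BK) = [18.8383 9.8487; 9.8487 10.1694]
tr(P') = 29.0078


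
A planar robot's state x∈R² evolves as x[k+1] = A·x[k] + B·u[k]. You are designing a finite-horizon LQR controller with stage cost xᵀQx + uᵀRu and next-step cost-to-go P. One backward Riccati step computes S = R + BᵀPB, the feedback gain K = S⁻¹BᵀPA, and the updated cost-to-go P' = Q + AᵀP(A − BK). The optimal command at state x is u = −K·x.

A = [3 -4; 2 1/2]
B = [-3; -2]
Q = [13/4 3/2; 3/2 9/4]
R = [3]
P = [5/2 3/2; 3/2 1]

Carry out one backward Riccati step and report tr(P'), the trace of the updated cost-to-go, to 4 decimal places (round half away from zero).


BᵀP = [-10.5000 -6.5000]
S = R + BᵀPB = [3] + [44.5000] = [47.5000]
BᵀPA = [-44.5000 38.7500]
K = S⁻¹·BᵀPA = [-0.9368 0.8158]
A−BK = [0.1895 -1.5526; 0.1263 2.1316]
AᵀP(A−BK) = [2.8105 -2.4474; -2.4474 2.6382]
P' = Q + AᵀP(A−BK) = [6.0605 -0.9474; -0.9474 4.8882]
tr(P') = 10.9487

10.9487


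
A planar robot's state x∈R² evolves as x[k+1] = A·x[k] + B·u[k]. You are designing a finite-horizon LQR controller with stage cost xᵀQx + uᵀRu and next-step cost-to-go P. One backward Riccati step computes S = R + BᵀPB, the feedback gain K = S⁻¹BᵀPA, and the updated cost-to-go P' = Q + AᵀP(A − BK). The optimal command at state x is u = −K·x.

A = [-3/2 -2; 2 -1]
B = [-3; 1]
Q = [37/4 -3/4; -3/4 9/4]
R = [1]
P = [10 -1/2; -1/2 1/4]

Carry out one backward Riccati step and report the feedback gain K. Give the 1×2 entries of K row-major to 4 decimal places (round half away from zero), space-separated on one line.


0.5225 0.6286

BᵀP = [-30.5000 1.7500]
S = R + BᵀPB = [1] + [93.2500] = [94.2500]
BᵀPA = [49.2500 59.2500]
K = S⁻¹·BᵀPA = [0.5225 0.6286]
A−BK = [0.0676 -0.1141; 1.4775 -1.6286]
AᵀP(A−BK) = [0.7646 -0.2109; -0.2109 1.0027]
P' = Q + AᵀP(A−BK) = [10.0146 -0.9609; -0.9609 3.2527]
tr(P') = 13.2672


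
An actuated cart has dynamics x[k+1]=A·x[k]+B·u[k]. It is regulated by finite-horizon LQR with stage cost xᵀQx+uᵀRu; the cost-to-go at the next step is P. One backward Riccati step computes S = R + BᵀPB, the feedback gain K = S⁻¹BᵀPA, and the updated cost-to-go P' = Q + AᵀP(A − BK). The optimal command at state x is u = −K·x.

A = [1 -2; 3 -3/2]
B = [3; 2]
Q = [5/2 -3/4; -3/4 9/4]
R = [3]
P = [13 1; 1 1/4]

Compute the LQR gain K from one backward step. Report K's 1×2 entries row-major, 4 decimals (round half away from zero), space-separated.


0.3872 -0.6560

BᵀP = [41.0000 3.5000]
S = R + BᵀPB = [3] + [130.0000] = [133.0000]
BᵀPA = [51.5000 -87.2500]
K = S⁻¹·BᵀPA = [0.3872 -0.6560]
A−BK = [-0.1617 -0.0320; 2.2256 -0.1880]
AᵀP(A−BK) = [1.3083 -0.8402; -0.8402 1.3252]
P' = Q + AᵀP(A−BK) = [3.8083 -1.5902; -1.5902 3.5752]
tr(P') = 7.3835


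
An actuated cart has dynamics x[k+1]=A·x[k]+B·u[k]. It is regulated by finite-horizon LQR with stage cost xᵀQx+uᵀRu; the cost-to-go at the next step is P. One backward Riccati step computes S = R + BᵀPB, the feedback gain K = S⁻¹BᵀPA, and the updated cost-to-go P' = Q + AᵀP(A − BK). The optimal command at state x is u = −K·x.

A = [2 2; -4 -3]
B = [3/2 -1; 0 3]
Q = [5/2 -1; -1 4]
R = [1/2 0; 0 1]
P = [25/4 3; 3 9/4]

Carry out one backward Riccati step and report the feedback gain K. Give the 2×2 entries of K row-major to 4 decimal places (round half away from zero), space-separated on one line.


BᵀP = [9.3750 4.5000; 2.7500 3.7500]
S = R + BᵀPB = [1/2 0; 0 1] + [14.0625 4.1250; 4.1250 8.5000] = [14.5625 4.1250; 4.1250 9.5000]
BᵀPA = [0.7500 5.2500; -9.5000 -5.7500]
K = S⁻¹·BᵀPA = [0.3817 0.6066; -1.1657 -0.8686]
A−BK = [0.2617 0.2215; -0.5028 -0.3941]
AᵀP(A−BK) = [1.6392 1.2930; 1.2930 1.0708]
P' = Q + AᵀP(A−BK) = [4.1392 0.2930; 0.2930 5.0708]
tr(P') = 9.2100

0.3817 0.6066 -1.1657 -0.8686


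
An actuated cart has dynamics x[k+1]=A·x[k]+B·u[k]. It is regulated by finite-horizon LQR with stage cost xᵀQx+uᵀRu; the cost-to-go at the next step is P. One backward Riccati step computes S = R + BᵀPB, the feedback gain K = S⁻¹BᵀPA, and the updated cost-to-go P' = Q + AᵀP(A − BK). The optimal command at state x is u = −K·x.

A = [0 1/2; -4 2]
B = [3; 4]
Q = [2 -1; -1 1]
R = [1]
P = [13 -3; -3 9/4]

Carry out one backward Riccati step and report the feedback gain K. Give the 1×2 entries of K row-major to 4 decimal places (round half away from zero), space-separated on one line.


BᵀP = [27.0000 0.0000]
S = R + BᵀPB = [1] + [81.0000] = [82.0000]
BᵀPA = [0.0000 13.5000]
K = S⁻¹·BᵀPA = [0.0000 0.1646]
A−BK = [0.0000 0.0061; -4.0000 1.3415]
AᵀP(A−BK) = [36.0000 -12.0000; -12.0000 4.0274]
P' = Q + AᵀP(A−BK) = [38.0000 -13.0000; -13.0000 5.0274]
tr(P') = 43.0274

0.0000 0.1646


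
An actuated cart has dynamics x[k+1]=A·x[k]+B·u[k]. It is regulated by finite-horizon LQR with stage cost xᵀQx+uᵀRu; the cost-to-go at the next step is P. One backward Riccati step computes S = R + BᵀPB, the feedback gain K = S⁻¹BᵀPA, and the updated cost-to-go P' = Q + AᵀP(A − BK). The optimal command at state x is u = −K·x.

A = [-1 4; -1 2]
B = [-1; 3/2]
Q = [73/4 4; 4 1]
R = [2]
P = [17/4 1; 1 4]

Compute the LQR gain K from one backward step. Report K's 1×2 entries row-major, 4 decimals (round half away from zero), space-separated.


-0.1837 -0.0816

BᵀP = [-2.7500 5.0000]
S = R + BᵀPB = [2] + [10.2500] = [12.2500]
BᵀPA = [-2.2500 -1.0000]
K = S⁻¹·BᵀPA = [-0.1837 -0.0816]
A−BK = [-1.1837 3.9184; -0.7245 2.1224]
AᵀP(A−BK) = [9.8367 -31.1837; -31.1837 99.9184]
P' = Q + AᵀP(A−BK) = [28.0867 -27.1837; -27.1837 100.9184]
tr(P') = 129.0051


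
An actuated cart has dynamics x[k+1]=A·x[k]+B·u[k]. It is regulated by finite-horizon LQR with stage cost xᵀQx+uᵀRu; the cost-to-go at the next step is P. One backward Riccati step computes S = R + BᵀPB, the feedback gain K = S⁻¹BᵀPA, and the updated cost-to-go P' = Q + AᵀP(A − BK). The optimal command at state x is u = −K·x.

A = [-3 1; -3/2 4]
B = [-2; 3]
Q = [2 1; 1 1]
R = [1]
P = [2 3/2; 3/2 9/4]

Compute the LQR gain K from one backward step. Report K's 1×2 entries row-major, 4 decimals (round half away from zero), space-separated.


-0.6333 1.3778

BᵀP = [0.5000 3.7500]
S = R + BᵀPB = [1] + [10.2500] = [11.2500]
BᵀPA = [-7.1250 15.5000]
K = S⁻¹·BᵀPA = [-0.6333 1.3778]
A−BK = [-4.2667 3.7556; 0.4000 -0.1333]
AᵀP(A−BK) = [32.0500 -29.9333; -29.9333 28.6444]
P' = Q + AᵀP(A−BK) = [34.0500 -28.9333; -28.9333 29.6444]
tr(P') = 63.6944


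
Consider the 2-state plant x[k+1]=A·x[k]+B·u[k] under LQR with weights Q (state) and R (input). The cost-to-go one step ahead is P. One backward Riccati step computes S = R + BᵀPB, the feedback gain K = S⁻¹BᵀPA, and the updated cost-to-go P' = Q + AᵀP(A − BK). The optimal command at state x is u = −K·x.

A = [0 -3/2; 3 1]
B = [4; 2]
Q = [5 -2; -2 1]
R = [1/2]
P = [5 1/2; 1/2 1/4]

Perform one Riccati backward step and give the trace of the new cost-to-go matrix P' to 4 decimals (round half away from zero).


BᵀP = [21.0000 2.5000]
S = R + BᵀPB = [1/2] + [89.0000] = [89.5000]
BᵀPA = [7.5000 -29.0000]
K = S⁻¹·BᵀPA = [0.0838 -0.3240]
A−BK = [-0.3352 -0.2039; 2.8324 1.6480]
AᵀP(A−BK) = [1.6215 0.9302; 0.9302 0.6034]
P' = Q + AᵀP(A−BK) = [6.6215 -1.0698; -1.0698 1.6034]
tr(P') = 8.2249

8.2249


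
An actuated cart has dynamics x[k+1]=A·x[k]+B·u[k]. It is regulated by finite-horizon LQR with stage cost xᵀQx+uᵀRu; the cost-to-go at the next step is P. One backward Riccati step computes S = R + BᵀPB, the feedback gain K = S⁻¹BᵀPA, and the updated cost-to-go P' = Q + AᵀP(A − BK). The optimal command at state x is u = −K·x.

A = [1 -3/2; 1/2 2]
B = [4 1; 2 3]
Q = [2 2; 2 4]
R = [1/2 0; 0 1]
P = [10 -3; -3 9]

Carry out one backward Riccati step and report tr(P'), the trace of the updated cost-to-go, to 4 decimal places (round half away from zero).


BᵀP = [34.0000 6.0000; 1.0000 24.0000]
S = R + BᵀPB = [1/2 0; 0 1] + [148.0000 52.0000; 52.0000 73.0000] = [148.5000 52.0000; 52.0000 74.0000]
BᵀPA = [37.0000 -39.0000; 13.0000 46.5000]
K = S⁻¹·BᵀPA = [0.2489 -0.6402; 0.0008 1.0782]
A−BK = [0.0037 -0.0175; -0.0001 0.0457]
AᵀP(A−BK) = [0.0311 -0.0800; -0.0800 1.3941]
P' = Q + AᵀP(A−BK) = [2.0311 1.9200; 1.9200 5.3941]
tr(P') = 7.4252

7.4252


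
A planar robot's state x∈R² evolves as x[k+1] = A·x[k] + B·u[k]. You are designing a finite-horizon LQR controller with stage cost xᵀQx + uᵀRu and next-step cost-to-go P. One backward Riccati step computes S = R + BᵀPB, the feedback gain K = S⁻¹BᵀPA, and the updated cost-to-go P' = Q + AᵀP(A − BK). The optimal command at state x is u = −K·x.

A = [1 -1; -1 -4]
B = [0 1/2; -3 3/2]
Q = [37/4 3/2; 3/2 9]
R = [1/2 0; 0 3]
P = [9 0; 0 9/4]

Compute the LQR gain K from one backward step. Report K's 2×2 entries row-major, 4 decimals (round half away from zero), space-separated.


0.7267 0.8629 0.8225 -0.8982

BᵀP = [0.0000 -6.7500; 4.5000 3.3750]
S = R + BᵀPB = [1/2 0; 0 3] + [20.2500 -10.1250; -10.1250 7.3125] = [20.7500 -10.1250; -10.1250 10.3125]
BᵀPA = [6.7500 27.0000; 1.1250 -18.0000]
K = S⁻¹·BᵀPA = [0.7267 0.8629; 0.8225 -0.8982]
A−BK = [0.5887 -0.5509; -0.0538 -0.0639]
AᵀP(A−BK) = [5.4197 -4.8141; -4.8141 5.5332]
P' = Q + AᵀP(A−BK) = [14.6697 -3.3141; -3.3141 14.5332]
tr(P') = 29.2029


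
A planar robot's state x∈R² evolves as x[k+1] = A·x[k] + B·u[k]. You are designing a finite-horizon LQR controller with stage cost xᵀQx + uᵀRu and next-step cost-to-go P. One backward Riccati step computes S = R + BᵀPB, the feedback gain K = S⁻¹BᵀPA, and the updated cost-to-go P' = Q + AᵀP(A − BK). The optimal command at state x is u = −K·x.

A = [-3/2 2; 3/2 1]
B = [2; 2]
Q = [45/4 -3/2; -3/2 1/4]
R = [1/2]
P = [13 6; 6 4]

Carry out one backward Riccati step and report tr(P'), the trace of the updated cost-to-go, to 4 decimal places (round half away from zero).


BᵀP = [38.0000 20.0000]
S = R + BᵀPB = [1/2] + [116.0000] = [116.5000]
BᵀPA = [-27.0000 96.0000]
K = S⁻¹·BᵀPA = [-0.2318 0.8240]
A−BK = [-1.0365 0.3519; 1.9635 -0.6481]
AᵀP(A−BK) = [4.9925 -1.7511; -1.7511 0.8927]
P' = Q + AᵀP(A−BK) = [16.2425 -3.2511; -3.2511 1.1427]
tr(P') = 17.3852

17.3852


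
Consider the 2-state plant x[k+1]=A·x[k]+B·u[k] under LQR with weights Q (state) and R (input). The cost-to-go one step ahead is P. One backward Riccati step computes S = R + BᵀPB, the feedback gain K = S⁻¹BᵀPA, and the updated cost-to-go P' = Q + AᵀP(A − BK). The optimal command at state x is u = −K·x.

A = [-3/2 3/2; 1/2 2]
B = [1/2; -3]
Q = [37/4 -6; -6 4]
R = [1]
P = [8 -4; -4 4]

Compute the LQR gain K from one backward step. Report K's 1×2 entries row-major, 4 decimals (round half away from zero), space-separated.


-0.6078 -0.0784

BᵀP = [16.0000 -14.0000]
S = R + BᵀPB = [1] + [50.0000] = [51.0000]
BᵀPA = [-31.0000 -4.0000]
K = S⁻¹·BᵀPA = [-0.6078 -0.0784]
A−BK = [-1.1961 1.5392; -1.3235 1.7647]
AᵀP(A−BK) = [6.1569 -7.4314; -7.4314 9.6863]
P' = Q + AᵀP(A−BK) = [15.4069 -13.4314; -13.4314 13.6863]
tr(P') = 29.0931


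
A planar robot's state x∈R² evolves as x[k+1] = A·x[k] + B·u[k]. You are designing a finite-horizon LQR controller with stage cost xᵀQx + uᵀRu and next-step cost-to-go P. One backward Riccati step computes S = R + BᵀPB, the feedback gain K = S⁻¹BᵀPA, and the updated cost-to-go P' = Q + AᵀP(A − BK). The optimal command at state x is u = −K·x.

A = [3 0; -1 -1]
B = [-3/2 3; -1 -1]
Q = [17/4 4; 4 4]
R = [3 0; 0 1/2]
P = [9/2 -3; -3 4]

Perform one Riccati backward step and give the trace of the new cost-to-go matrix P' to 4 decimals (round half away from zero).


9.4378

BᵀP = [-3.7500 0.5000; 16.5000 -13.0000]
S = R + BᵀPB = [3 0; 0 1/2] + [5.1250 -11.7500; -11.7500 62.5000] = [8.1250 -11.7500; -11.7500 63.0000]
BᵀPA = [-11.7500 -0.5000; 62.5000 13.0000]
K = S⁻¹·BᵀPA = [-0.0157 0.3244; 0.9891 0.2668]
A−BK = [0.0090 -0.3140; -0.0266 -0.4088]
AᵀP(A−BK) = [0.4946 0.1334; 0.1334 0.6932]
P' = Q + AᵀP(A−BK) = [4.7446 4.1334; 4.1334 4.6932]
tr(P') = 9.4378


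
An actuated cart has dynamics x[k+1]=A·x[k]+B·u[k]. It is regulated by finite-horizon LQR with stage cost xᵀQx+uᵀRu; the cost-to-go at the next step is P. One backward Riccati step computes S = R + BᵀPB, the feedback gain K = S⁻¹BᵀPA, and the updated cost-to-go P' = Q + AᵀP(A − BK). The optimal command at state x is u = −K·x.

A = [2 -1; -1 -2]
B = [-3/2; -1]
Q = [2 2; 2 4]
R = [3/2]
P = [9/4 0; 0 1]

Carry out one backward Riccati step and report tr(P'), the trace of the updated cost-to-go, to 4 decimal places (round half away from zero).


14.0579

BᵀP = [-3.3750 -1.0000]
S = R + BᵀPB = [3/2] + [6.0625] = [7.5625]
BᵀPA = [-5.7500 5.3750]
K = S⁻¹·BᵀPA = [-0.7603 0.7107]
A−BK = [0.8595 0.0661; -1.7603 -1.2893]
AᵀP(A−BK) = [5.6281 1.5868; 1.5868 2.4298]
P' = Q + AᵀP(A−BK) = [7.6281 3.5868; 3.5868 6.4298]
tr(P') = 14.0579


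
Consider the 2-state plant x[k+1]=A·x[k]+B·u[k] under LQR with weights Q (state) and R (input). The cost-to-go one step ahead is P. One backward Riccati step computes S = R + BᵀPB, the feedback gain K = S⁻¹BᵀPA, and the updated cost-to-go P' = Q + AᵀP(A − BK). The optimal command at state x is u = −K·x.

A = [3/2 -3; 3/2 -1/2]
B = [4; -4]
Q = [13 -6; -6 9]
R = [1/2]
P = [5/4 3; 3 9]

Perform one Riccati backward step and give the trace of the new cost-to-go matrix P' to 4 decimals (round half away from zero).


BᵀP = [-7.0000 -24.0000]
S = R + BᵀPB = [1/2] + [68.0000] = [68.5000]
BᵀPA = [-46.5000 33.0000]
K = S⁻¹·BᵀPA = [-0.6788 0.4818]
A−BK = [4.2153 -4.9270; -1.2153 1.4270]
AᵀP(A−BK) = [4.9968 -5.7235; -5.7235 6.6022]
P' = Q + AᵀP(A−BK) = [17.9968 -11.7235; -11.7235 15.6022]
tr(P') = 33.5990

33.5990


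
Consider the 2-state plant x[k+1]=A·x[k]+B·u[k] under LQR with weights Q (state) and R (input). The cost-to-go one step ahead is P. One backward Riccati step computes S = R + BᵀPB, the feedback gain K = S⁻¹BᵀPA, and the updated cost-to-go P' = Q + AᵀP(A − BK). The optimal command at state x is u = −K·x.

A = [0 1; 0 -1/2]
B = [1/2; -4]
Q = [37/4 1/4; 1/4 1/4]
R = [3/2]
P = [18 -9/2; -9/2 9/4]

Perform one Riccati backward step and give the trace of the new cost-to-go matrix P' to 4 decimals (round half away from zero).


BᵀP = [27.0000 -11.2500]
S = R + BᵀPB = [3/2] + [58.5000] = [60.0000]
BᵀPA = [0.0000 32.6250]
K = S⁻¹·BᵀPA = [0.0000 0.5438]
A−BK = [0.0000 0.7281; 0.0000 1.6750]
AᵀP(A−BK) = [0.0000 0.0000; 0.0000 5.3227]
P' = Q + AᵀP(A−BK) = [9.2500 0.2500; 0.2500 5.5727]
tr(P') = 14.8227

14.8227


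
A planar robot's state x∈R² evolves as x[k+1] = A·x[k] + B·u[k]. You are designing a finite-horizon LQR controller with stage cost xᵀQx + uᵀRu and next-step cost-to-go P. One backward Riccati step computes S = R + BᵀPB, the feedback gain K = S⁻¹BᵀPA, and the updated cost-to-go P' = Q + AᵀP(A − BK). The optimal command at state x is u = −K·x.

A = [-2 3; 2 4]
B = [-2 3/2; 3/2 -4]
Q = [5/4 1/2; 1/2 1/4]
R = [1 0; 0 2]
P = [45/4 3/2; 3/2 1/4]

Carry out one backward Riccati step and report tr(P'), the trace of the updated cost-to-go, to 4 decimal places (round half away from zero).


BᵀP = [-20.2500 -2.6250; 10.8750 1.2500]
S = R + BᵀPB = [1 0; 0 2] + [36.5625 -19.8750; -19.8750 11.3125] = [37.5625 -19.8750; -19.8750 13.3125]
BᵀPA = [35.2500 -71.2500; -19.2500 37.6250]
K = S⁻¹·BᵀPA = [0.8252 -1.9110; -0.2141 -0.0267]
A−BK = [-0.0286 -0.7819; -0.0940 6.7596]
AᵀP(A−BK) = [0.7920 -1.6524; -1.6524 6.0983]
P' = Q + AᵀP(A−BK) = [2.0420 -1.1524; -1.1524 6.3483]
tr(P') = 8.3903

8.3903
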